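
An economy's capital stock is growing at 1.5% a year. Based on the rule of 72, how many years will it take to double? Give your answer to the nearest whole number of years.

Doubling time ≈ 72 / 1.5 = 48.00 years.

≈ 48 years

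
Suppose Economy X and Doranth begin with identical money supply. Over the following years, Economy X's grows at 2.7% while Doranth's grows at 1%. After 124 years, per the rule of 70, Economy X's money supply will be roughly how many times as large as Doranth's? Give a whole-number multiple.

around 8 times

Rate gap = 2.7% − 1% = 1.7 points.
The ratio doubles every 70/1.7 ≈ 41.18 years.
124/41.18 ≈ 3.01 doublings → ratio ≈ 2^3.01 ≈ 8.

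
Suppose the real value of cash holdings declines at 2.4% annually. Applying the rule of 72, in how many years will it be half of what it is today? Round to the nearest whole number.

Falling at 2.4%, it halves about every 72/2.4 = 30.00 years.

30 years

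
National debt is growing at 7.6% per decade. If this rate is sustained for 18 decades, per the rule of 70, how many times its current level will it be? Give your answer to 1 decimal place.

Doubling time ≈ 70/7.6 = 9.21 decades.
18 decades / 9.21 ≈ 1.95 doublings → factor 2^1.95 ≈ 3.9.

roughly 3.9 times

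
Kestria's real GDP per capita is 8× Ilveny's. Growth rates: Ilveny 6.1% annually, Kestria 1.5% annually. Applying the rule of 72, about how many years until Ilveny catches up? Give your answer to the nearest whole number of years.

Ilveny gains on Kestria at 6.1% − 1.5% = 4.6 points a year.
At that relative rate the gap halves every 72/4.6 ≈ 15.65 years.
An 8× gap closes after 3 halvings: 3 × 15.65 ≈ 47 years.

roughly 47 years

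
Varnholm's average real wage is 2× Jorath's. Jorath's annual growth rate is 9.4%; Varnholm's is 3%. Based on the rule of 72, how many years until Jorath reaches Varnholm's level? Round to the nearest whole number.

about 11 years

The growth-rate gap is 9.4% − 3% = 6.4 percentage points.
So the ratio between them halves every 72/6.4 ≈ 11.25 years.
A 2× gap closes after 1 halving: 1 × 11.25 ≈ 11 years.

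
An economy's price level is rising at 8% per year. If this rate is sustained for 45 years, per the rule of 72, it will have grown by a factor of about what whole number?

At 8% one doubling takes ≈ 9.00 years; 45 years is 5 of them, so ×32.

≈ 32 times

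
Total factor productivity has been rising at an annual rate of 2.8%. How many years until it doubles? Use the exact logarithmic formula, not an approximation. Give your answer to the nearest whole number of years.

25 years

t = ln(2) / ln(1 + 0.028) = 0.6931 / 0.027615 ≈ 25.10.
≈ 25 years.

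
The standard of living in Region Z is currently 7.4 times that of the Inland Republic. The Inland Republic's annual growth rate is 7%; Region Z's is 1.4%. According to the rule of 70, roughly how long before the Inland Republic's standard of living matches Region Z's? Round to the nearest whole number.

the Inland Republic gains on Region Z at 7% − 1.4% = 5.6 points a year.
At that relative rate the gap halves every 70/5.6 ≈ 12.50 years.
A 7.4 times gap takes log₂(7.4) ≈ 2.89 halvings to close: 2.89 × 12.50 ≈ 36 years.

36 years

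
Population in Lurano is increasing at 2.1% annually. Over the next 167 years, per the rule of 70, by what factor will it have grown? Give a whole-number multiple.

Doubling time ≈ 70/2.1 = 33.33 years.
167/33.33 ≈ 5 doublings, so about 2^5 = 32×.

about 32 times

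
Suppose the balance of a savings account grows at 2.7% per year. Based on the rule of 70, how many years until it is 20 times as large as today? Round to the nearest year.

112 years

One doubling takes 70/2.7 = 25.93 years.
20× is log₂ 20 ≈ 4.32 doublings, so ≈ 4.32 × 25.93 = 112 years.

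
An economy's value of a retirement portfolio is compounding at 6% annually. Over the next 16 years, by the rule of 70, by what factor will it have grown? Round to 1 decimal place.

2.6 times

Doubling time ≈ 70/6 = 11.67 years.
16 years / 11.67 ≈ 1.37 doublings → factor 2^1.37 ≈ 2.6.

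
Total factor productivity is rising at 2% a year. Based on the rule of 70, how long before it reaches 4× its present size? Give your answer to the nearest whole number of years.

≈ 70 years

Doubling time ≈ 70/2 = 35.00 years.
4 = 2^2, so 2 doublings → 70 years.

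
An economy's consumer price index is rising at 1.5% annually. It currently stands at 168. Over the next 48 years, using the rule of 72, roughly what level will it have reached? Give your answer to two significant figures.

Doubling time ≈ 72/1.5 = 48.00 years.
48 years is 48/48.00 ≈ 1.00 doublings, a factor of 2^1.00 ≈ 2.00.
168 × 2.00 ≈ 340.

≈ 340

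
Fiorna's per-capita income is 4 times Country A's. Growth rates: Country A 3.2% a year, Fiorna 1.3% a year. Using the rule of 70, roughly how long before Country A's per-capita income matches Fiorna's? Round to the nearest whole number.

Country A gains on Fiorna at 3.2% − 1.3% = 1.9 points a year.
At that relative rate the gap halves every 70/1.9 ≈ 36.84 years.
A 4 times gap closes after 2 halvings: 2 × 36.84 ≈ 74 years.

roughly 74 years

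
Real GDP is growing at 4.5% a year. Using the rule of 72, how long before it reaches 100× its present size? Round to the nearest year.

≈ 106 years

Doubling time ≈ 72/4.5 = 16.00 years.
Reaching 100× takes log₂(100) ≈ 6.64 doublings.
6.64 × 16.00 ≈ 106 years.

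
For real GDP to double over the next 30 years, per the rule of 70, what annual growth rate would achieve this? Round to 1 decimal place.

approximately 2.3%

70 / 30 ≈ 2.33, so about 2.3% annually.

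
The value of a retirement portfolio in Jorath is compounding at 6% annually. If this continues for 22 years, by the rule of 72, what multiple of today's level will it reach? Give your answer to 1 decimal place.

Doubling time ≈ 72/6 = 12.00 years.
22 years / 12.00 ≈ 1.83 doublings → factor 2^1.83 ≈ 3.6.

about 3.6 times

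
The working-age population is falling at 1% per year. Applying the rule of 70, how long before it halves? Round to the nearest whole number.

Falling at 1%, it halves about every 70/1 = 70.00 years.

approximately 70 years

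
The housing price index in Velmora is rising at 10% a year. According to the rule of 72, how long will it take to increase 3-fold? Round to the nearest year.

At 10% it doubles every 72/10 ≈ 7.20 years.
3× is log₂ 3 ≈ 1.58 doublings, so ≈ 1.58 × 7.20 = 11 years.

about 11 years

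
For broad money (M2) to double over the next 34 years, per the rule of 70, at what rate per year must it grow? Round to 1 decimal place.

about 2.1%

70 / 34 ≈ 2.06, so about 2.1% per year.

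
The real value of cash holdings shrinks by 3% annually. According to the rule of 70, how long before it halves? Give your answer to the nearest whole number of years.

about 23 years

Falling at 3%, it halves about every 70/3 = 23.33 years.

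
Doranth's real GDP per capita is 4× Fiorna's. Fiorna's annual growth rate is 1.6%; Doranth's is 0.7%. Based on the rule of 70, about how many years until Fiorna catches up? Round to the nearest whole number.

around 156 years

The growth-rate gap is 1.6% − 0.7% = 0.9 percentage points.
So the ratio between them halves every 70/0.9 ≈ 77.78 years.
A 4× gap closes after 2 halvings: 2 × 77.78 ≈ 156 years.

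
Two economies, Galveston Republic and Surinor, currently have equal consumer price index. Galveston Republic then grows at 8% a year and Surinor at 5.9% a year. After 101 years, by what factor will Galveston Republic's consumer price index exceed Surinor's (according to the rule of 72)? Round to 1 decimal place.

Rate gap = 8% − 5.9% = 2.1 points.
The ratio doubles every 72/2.1 ≈ 34.29 years.
101/34.29 ≈ 2.95 doublings → ratio ≈ 2^2.95 ≈ 7.7.

roughly 7.7 times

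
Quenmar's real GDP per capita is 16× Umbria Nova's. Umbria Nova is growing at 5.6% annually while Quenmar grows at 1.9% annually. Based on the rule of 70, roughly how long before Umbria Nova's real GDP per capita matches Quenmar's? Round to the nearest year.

about 76 years

What matters is the difference: 3.7 pp.
Rule of 70 on the gap: the ratio halves every 70/3.7 ≈ 18.92 years.
A 16× gap closes after 4 halvings: 4 × 18.92 ≈ 76 years.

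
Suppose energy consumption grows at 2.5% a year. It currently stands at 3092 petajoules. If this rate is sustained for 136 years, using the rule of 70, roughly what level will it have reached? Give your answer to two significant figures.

It doubles every 70/2.5 ≈ 28.00 years, so 136 years is 4.86 doublings.
2^4.86 ≈ 29.04; 3092 × 29.04 ≈ 90000 petajoules.

around 90000 petajoules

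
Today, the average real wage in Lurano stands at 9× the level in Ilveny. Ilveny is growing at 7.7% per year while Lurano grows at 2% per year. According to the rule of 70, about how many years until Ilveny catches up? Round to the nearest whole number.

The growth-rate gap is 7.7% − 2% = 5.7 percentage points.
So the ratio between them halves every 70/5.7 ≈ 12.28 years.
A 9× gap takes log₂(9) ≈ 3.17 halvings to close: 3.17 × 12.28 ≈ 39 years.

roughly 39 years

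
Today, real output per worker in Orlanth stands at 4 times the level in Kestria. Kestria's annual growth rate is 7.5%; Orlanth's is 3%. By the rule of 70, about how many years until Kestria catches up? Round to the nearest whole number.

≈ 31 years

The growth-rate gap is 7.5% − 3% = 4.5 percentage points.
So the ratio between them halves every 70/4.5 ≈ 15.56 years.
A 4 times gap closes after 2 halvings: 2 × 15.56 ≈ 31 years.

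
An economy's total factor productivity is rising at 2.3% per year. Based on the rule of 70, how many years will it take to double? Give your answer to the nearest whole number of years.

roughly 30 years

70/2.3 ≈ 30.43, so it doubles roughly every 30 years.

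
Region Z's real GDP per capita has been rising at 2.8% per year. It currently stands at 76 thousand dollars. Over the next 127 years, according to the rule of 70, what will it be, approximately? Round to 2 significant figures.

approximately 2600 thousand dollars

Doubling time ≈ 70/2.8 = 25.00 years.
127 years is 127/25.00 ≈ 5.08 doublings, a factor of 2^5.08 ≈ 33.82.
76 × 33.82 ≈ 2600 thousand dollars.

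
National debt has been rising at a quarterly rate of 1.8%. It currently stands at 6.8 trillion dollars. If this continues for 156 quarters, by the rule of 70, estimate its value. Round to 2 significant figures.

Doubling time ≈ 70/1.8 = 38.89 quarters.
156 quarters is 156/38.89 ≈ 4.01 doublings, a factor of 2^4.01 ≈ 16.11.
6.8 × 16.11 ≈ 110 trillion dollars.

approximately 110 trillion dollars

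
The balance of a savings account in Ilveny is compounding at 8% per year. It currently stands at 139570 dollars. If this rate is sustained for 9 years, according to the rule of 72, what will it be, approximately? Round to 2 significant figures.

280000 dollars

Doubling time ≈ 72/8 = 9.00 years.
9 years is 9/9.00 ≈ 1.00 doublings, a factor of 2^1.00 ≈ 2.00.
139570 × 2.00 ≈ 280000 dollars.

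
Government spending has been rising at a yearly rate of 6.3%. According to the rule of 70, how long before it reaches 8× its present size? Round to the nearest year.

One doubling takes 70/6.3 = 11.11 years.
8 = 2^3, so 3 doublings → 33 years.

about 33 years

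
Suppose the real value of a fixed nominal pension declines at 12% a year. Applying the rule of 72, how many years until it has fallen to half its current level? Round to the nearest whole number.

about 6 years

Falling at 12%, it halves about every 72/12 = 6.00 years.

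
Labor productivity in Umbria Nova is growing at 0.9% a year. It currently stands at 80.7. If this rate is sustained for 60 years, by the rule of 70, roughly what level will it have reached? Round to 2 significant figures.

Doubling time ≈ 70/0.9 = 77.78 years.
60 years is 60/77.78 ≈ 0.77 doublings, a factor of 2^0.77 ≈ 1.71.
80.7 × 1.71 ≈ 140.

approximately 140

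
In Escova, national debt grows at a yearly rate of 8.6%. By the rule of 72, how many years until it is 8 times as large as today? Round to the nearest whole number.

about 25 years

At 8.6% it doubles every 72/8.6 ≈ 8.37 years.
8× is 3 doublings, so 3 × 8.37 ≈ 25 years.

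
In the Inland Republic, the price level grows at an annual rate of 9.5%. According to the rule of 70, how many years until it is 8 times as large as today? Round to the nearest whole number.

around 22 years

Doubling time ≈ 70/9.5 = 7.37 years.
8× is 3 doublings, so 3 × 7.37 ≈ 22 years.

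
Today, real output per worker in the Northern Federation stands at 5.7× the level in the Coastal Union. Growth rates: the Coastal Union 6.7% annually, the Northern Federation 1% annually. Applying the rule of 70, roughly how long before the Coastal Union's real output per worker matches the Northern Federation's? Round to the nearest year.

What matters is the difference: 5.7 pp.
Rule of 70 on the gap: the ratio halves every 70/5.7 ≈ 12.28 years.
A 5.7× gap takes log₂(5.7) ≈ 2.51 halvings to close: 2.51 × 12.28 ≈ 31 years.

roughly 31 years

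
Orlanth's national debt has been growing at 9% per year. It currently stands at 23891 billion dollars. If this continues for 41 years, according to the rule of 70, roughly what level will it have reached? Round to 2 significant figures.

It doubles every 70/9 ≈ 7.78 years, so 41 years is 5.27 doublings.
2^5.27 ≈ 38.59; 23891 × 38.59 ≈ 920000 billion dollars.

≈ 920000 billion dollars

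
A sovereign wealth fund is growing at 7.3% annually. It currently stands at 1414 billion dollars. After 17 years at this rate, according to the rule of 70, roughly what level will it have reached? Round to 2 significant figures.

It doubles every 70/7.3 ≈ 9.59 years, so 17 years is 1.77 doublings.
2^1.77 ≈ 3.41; 1414 × 3.41 ≈ 4800 billion dollars.

≈ 4800 billion dollars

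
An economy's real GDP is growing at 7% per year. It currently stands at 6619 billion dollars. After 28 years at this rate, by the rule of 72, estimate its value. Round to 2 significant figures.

Doubling time ≈ 72/7 = 10.29 years.
28 years is 28/10.29 ≈ 2.72 doublings, a factor of 2^2.72 ≈ 6.59.
6619 × 6.59 ≈ 44000 billion dollars.

around 44000 billion dollars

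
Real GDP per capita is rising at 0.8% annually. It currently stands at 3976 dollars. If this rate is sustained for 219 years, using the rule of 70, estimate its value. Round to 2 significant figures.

≈ 23000 dollars

Doubling time ≈ 70/0.8 = 87.50 years.
219 years is 219/87.50 ≈ 2.50 doublings, a factor of 2^2.50 ≈ 5.66.
3976 × 5.66 ≈ 23000 dollars.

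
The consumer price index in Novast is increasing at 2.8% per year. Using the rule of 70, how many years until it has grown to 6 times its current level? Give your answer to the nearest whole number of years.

about 65 years

One doubling takes 70/2.8 = 25.00 years.
Reaching 6× takes log₂(6) ≈ 2.58 doublings.
2.58 × 25.00 ≈ 65 years.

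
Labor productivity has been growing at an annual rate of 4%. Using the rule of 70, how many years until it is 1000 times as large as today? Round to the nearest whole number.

One doubling takes 70/4 = 17.50 years.
1000× is log₂ 1000 ≈ 9.97 doublings, so ≈ 9.97 × 17.50 = 174 years.

around 174 years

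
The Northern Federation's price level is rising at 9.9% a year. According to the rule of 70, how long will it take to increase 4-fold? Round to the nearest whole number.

approximately 14 years

One doubling takes 70/9.9 = 7.07 years.
Getting to 4× needs 2 doublings: 2 × 7.07 ≈ 14 years.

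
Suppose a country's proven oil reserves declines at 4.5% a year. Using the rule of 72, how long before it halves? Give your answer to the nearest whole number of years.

The rule works in reverse for decay: 72/4.5 ≈ 16.00 years to halve.

≈ 16 years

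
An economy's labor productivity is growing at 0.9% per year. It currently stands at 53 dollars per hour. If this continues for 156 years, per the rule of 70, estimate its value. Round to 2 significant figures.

Doubling time ≈ 70/0.9 = 77.78 years.
156 years is 156/77.78 ≈ 2.01 doublings, a factor of 2^2.01 ≈ 4.03.
53 × 4.03 ≈ 210 dollars per hour.

around 210 dollars per hour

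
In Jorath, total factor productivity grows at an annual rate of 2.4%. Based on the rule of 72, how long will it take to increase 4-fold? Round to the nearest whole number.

≈ 60 years

One doubling takes 72/2.4 = 30.00 years.
4× is 2 doublings, so 2 × 30.00 ≈ 60 years.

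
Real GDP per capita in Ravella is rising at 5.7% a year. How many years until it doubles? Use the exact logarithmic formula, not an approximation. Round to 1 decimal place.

t = ln(2) / ln(1 + 0.057) = 0.6931 / 0.055435 ≈ 12.50.

12.5 years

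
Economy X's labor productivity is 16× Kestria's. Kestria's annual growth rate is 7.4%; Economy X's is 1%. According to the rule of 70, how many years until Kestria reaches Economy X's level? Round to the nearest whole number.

44 years

The growth-rate gap is 7.4% − 1% = 6.4 percentage points.
So the ratio between them halves every 70/6.4 ≈ 10.94 years.
A 16× gap closes after 4 halvings: 4 × 10.94 ≈ 44 years.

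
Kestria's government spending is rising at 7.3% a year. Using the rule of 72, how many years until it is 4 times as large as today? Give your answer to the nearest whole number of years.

One doubling takes 72/7.3 = 9.86 years.
4 = 2^2, so 2 doublings → 20 years.

around 20 years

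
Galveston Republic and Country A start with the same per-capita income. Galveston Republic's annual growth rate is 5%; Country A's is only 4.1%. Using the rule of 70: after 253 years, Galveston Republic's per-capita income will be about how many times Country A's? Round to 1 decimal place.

about 9.5 times

Galveston Republic pulls ahead at 0.9 pp per year, so the ratio doubles every 70/0.9 ≈ 77.78 years.
In 253 years that's 3.25 doublings: 2^3.25 ≈ 9.5.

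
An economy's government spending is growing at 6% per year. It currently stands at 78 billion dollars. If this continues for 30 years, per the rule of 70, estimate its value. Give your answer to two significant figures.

Doubling time ≈ 70/6 = 11.67 years.
30 years is 30/11.67 ≈ 2.57 doublings, a factor of 2^2.57 ≈ 5.94.
78 × 5.94 ≈ 460 billion dollars.

460 billion dollars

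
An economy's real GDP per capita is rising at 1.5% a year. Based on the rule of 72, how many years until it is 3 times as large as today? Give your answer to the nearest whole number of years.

about 76 years

One doubling takes 72/1.5 = 48.00 years.
Reaching 3× takes log₂(3) ≈ 1.58 doublings.
1.58 × 48.00 ≈ 76 years.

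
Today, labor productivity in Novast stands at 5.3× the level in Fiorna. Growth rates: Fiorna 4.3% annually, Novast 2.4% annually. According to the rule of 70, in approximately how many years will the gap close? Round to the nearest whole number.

Fiorna gains on Novast at 4.3% − 2.4% = 1.9 points a year.
At that relative rate the gap halves every 70/1.9 ≈ 36.84 years.
A 5.3× gap takes log₂(5.3) ≈ 2.41 halvings to close: 2.41 × 36.84 ≈ 89 years.

roughly 89 years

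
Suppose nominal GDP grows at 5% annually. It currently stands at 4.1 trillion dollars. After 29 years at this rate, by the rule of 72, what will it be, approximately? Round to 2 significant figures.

≈ 17 trillion dollars

Doubling time ≈ 72/5 = 14.40 years.
29 years is 29/14.40 ≈ 2.01 doublings, a factor of 2^2.01 ≈ 4.03.
4.1 × 4.03 ≈ 17 trillion dollars.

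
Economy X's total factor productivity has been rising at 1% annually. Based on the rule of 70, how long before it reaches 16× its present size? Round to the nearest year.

At 1% it doubles every 70/1 ≈ 70.00 years.
Getting to 16× needs 4 doublings: 4 × 70.00 ≈ 280 years.

around 280 years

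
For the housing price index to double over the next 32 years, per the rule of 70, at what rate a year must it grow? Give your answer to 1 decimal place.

approximately 2.2% a year

70 / 32 ≈ 2.19, so about 2.2% a year.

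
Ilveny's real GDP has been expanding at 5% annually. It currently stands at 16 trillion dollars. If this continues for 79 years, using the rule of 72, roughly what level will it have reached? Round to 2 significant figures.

It doubles every 72/5 ≈ 14.40 years, so 79 years is 5.49 doublings.
2^5.49 ≈ 44.94; 16 × 44.94 ≈ 720 trillion dollars.

720 trillion dollars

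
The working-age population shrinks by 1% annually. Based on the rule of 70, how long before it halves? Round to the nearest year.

approximately 70 years

The rule works in reverse for decay: 70/1 ≈ 70.00 years to halve.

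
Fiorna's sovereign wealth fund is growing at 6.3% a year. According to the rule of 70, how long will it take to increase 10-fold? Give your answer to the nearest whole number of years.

One doubling takes 70/6.3 = 11.11 years.
10× is log₂ 10 ≈ 3.32 doublings, so ≈ 3.32 × 11.11 = 37 years.

roughly 37 years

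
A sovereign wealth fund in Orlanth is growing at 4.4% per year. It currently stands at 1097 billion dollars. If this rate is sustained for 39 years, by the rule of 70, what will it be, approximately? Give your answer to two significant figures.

approximately 6000 billion dollars

It doubles every 70/4.4 ≈ 15.91 years, so 39 years is 2.45 doublings.
2^2.45 ≈ 5.46; 1097 × 5.46 ≈ 6000 billion dollars.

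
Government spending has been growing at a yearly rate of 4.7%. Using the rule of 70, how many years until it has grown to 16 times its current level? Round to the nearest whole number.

One doubling takes 70/4.7 = 14.89 years.
16 = 2^4, so 4 doublings → 60 years.

≈ 60 years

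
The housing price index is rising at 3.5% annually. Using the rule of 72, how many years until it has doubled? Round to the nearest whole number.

At 3.5%, doubling takes about 72/3.5 = 20.57 years.

21 years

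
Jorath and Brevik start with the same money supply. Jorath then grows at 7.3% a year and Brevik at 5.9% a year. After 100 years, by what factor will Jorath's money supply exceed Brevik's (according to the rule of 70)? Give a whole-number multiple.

Jorath pulls ahead at 1.4 pp per year, so the ratio doubles every 70/1.4 ≈ 50.00 years.
In 100 years that's 2.00 doublings: 2^2.00 ≈ 4.

roughly 4 times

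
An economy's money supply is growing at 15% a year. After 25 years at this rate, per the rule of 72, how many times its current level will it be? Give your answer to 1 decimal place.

Doubling time ≈ 72/15 = 4.80 years.
25 years / 4.80 ≈ 5.21 doublings → factor 2^5.21 ≈ 37.0.

37.0 times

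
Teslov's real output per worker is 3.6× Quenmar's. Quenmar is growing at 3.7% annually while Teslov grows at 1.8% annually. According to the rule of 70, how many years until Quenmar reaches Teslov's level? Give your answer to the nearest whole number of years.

The growth-rate gap is 3.7% − 1.8% = 1.9 percentage points.
So the ratio between them halves every 70/1.9 ≈ 36.84 years.
A 3.6× gap takes log₂(3.6) ≈ 1.85 halvings to close: 1.85 × 36.84 ≈ 68 years.

68 years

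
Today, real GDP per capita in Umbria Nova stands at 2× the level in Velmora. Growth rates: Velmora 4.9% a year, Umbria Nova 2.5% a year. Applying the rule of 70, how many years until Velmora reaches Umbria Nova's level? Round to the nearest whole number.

Velmora gains on Umbria Nova at 4.9% − 2.5% = 2.4 points a year.
At that relative rate the gap halves every 70/2.4 ≈ 29.17 years.
A 2× gap closes after 1 halving: 1 × 29.17 ≈ 29 years.

about 29 years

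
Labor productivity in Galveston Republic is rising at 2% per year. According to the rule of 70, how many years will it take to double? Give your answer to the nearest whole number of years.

At 2%, doubling takes about 70/2 = 35.00 years.

approximately 35 years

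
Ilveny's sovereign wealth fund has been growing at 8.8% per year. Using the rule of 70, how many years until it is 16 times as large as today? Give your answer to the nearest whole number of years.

approximately 32 years

At 8.8% it doubles every 70/8.8 ≈ 7.95 years.
16× is 4 doublings, so 4 × 7.95 ≈ 32 years.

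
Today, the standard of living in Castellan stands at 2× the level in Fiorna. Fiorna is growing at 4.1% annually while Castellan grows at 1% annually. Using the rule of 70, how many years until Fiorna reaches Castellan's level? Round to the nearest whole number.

roughly 23 years

The growth-rate gap is 4.1% − 1% = 3.1 percentage points.
So the ratio between them halves every 70/3.1 ≈ 22.58 years.
A 2× gap closes after 1 halving: 1 × 22.58 ≈ 23 years.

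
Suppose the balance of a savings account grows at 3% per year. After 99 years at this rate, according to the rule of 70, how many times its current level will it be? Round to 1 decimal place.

Doubling time ≈ 70/3 = 23.33 years.
99 years / 23.33 ≈ 4.24 doublings → factor 2^4.24 ≈ 18.9.

≈ 18.9 times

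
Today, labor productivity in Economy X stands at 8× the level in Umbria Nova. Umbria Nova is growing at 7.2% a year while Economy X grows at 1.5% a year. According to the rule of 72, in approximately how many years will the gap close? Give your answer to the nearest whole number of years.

The growth-rate gap is 7.2% − 1.5% = 5.7 percentage points.
So the ratio between them halves every 72/5.7 ≈ 12.63 years.
An 8× gap closes after 3 halvings: 3 × 12.63 ≈ 38 years.

≈ 38 years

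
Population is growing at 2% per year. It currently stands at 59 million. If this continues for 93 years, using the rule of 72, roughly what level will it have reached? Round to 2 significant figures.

roughly 350 million

Doubling time ≈ 72/2 = 36.00 years.
93 years is 93/36.00 ≈ 2.58 doublings, a factor of 2^2.58 ≈ 5.98.
59 × 5.98 ≈ 350 million.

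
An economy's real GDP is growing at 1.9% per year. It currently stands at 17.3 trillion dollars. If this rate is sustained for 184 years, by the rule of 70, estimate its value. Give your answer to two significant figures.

roughly 550 trillion dollars

It doubles every 70/1.9 ≈ 36.84 years, so 184 years is 4.99 doublings.
2^4.99 ≈ 31.78; 17.3 × 31.78 ≈ 550 trillion dollars.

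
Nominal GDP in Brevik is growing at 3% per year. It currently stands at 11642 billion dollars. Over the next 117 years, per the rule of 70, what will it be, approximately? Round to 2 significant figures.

Doubling time ≈ 70/3 = 23.33 years.
117 years is 117/23.33 ≈ 5.02 doublings, a factor of 2^5.02 ≈ 32.45.
11642 × 32.45 ≈ 380000 billion dollars.

380000 billion dollars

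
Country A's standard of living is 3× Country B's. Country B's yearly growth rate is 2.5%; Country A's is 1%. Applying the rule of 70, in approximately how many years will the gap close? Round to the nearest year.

The growth-rate gap is 2.5% − 1% = 1.5 percentage points.
So the ratio between them halves every 70/1.5 ≈ 46.67 years.
A 3× gap takes log₂(3) ≈ 1.58 halvings to close: 1.58 × 46.67 ≈ 74 years.

about 74 years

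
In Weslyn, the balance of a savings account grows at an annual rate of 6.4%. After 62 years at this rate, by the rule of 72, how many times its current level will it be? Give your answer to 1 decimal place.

Doubles every ≈ 11.25 years (72/6.4).
62 years is 5.51 doublings; 2^5.51 ≈ 45.6×.

≈ 45.6 times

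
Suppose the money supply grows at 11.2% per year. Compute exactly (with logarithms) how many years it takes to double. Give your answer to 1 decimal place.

t = ln(2) / ln(1 + 0.112) = 0.6931 / 0.106160 ≈ 6.53.

6.5 years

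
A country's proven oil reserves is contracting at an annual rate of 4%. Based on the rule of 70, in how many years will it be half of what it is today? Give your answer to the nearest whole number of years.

Falling at 4%, it halves about every 70/4 = 17.50 years.

about 18 years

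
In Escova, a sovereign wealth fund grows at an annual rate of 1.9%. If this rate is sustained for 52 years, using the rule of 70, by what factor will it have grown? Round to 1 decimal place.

roughly 2.7 times

Doubles every ≈ 36.84 years (70/1.9).
52 years is 1.41 doublings; 2^1.41 ≈ 2.7×.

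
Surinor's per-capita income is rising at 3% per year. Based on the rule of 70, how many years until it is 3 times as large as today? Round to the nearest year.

At 3% it doubles every 70/3 ≈ 23.33 years.
3× is log₂ 3 ≈ 1.58 doublings, so ≈ 1.58 × 23.33 = 37 years.

around 37 years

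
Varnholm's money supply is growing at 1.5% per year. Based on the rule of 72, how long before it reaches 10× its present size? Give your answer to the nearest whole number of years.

At 1.5% it doubles every 72/1.5 ≈ 48.00 years.
10× is log₂ 10 ≈ 3.32 doublings, so ≈ 3.32 × 48.00 = 159 years.

about 159 years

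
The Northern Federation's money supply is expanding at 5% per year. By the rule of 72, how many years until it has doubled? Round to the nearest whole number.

14 years

72/5 ≈ 14.40, so it doubles roughly every 14 years.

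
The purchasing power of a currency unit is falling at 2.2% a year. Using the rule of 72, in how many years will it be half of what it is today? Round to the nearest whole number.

around 33 years

The rule works in reverse for decay: 72/2.2 ≈ 32.73 years to halve.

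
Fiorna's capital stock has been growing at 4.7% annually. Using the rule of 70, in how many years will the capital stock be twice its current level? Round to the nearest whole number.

15 years

At 4.7%, doubling takes about 70/4.7 = 14.89 years.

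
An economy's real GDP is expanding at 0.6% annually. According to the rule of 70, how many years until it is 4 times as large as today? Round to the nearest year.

One doubling takes 70/0.6 = 116.67 years.
4× is 2 doublings, so 2 × 116.67 ≈ 233 years.

approximately 233 years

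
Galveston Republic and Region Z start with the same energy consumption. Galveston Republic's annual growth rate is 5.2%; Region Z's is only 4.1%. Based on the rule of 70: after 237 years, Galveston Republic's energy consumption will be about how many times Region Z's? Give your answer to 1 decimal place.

Galveston Republic pulls ahead at 1.1 pp per year, so the ratio doubles every 70/1.1 ≈ 63.64 years.
In 237 years that's 3.72 doublings: 2^3.72 ≈ 13.2.

≈ 13.2 times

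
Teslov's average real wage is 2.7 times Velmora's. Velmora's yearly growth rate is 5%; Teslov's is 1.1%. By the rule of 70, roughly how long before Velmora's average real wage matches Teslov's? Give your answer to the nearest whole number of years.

Velmora gains on Teslov at 5% − 1.1% = 3.9 points a year.
At that relative rate the gap halves every 70/3.9 ≈ 17.95 years.
A 2.7 times gap takes log₂(2.7) ≈ 1.43 halvings to close: 1.43 × 17.95 ≈ 26 years.

approximately 26 years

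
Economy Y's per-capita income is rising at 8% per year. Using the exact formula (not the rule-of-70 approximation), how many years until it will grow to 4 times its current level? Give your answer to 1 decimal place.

18.0 years

t = ln(4) / ln(1 + 0.08) = 1.3863 / 0.076961 ≈ 18.01.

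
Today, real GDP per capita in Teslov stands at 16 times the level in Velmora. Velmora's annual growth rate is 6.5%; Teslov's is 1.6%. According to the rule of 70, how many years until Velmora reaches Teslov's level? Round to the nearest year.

around 57 years

What matters is the difference: 4.9 pp.
Rule of 70 on the gap: the ratio halves every 70/4.9 ≈ 14.29 years.
A 16 times gap closes after 4 halvings: 4 × 14.29 ≈ 57 years.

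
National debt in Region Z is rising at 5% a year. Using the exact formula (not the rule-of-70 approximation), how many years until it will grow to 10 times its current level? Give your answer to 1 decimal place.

t = ln(10) / ln(1 + 0.05) = 2.3026 / 0.048790 ≈ 47.19.

47.2 years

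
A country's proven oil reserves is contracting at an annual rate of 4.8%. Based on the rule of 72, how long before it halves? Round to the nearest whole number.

about 15 years

The rule works in reverse for decay: 72/4.8 ≈ 15.00 years to halve.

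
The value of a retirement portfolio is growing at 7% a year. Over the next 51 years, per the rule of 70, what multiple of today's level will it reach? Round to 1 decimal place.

roughly 34.3 times

Doubles every ≈ 10.00 years (70/7).
51 years is 5.10 doublings; 2^5.10 ≈ 34.3×.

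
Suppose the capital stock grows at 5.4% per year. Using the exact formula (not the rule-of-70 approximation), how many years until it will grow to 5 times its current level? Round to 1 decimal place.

t = ln(5) / ln(1 + 0.054) = 1.6094 / 0.052592 ≈ 30.60.

30.6 years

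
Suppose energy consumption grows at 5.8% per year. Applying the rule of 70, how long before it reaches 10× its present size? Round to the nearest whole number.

Doubling time ≈ 70/5.8 = 12.07 years.
Reaching 10× takes log₂(10) ≈ 3.32 doublings.
3.32 × 12.07 ≈ 40 years.

around 40 years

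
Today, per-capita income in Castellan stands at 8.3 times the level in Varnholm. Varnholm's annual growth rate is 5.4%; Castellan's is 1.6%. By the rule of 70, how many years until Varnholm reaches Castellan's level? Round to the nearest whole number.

about 56 years

What matters is the difference: 3.8 pp.
Rule of 70 on the gap: the ratio halves every 70/3.8 ≈ 18.42 years.
An 8.3 times gap takes log₂(8.3) ≈ 3.05 halvings to close: 3.05 × 18.42 ≈ 56 years.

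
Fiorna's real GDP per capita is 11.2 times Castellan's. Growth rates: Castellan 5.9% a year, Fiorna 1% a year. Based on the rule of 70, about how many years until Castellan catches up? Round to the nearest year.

The growth-rate gap is 5.9% − 1% = 4.9 percentage points.
So the ratio between them halves every 70/4.9 ≈ 14.29 years.
An 11.2 times gap takes log₂(11.2) ≈ 3.49 halvings to close: 3.49 × 14.29 ≈ 50 years.

around 50 years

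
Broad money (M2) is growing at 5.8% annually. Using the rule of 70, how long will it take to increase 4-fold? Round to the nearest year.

Doubling time ≈ 70/5.8 = 12.07 years.
4× is 2 doublings, so 2 × 12.07 ≈ 24 years.

about 24 years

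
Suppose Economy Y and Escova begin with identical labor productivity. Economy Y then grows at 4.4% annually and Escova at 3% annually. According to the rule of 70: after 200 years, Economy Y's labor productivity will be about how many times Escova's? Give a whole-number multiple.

roughly 16 times

Only the 1.4-point difference matters.
70/1.4 ≈ 50.00 years per doubling of the ratio; 200 years gives 4.00 doublings, so ≈ 16×.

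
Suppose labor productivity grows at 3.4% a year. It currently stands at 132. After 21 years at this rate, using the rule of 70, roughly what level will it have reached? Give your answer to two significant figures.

It doubles every 70/3.4 ≈ 20.59 years, so 21 years is 1.02 doublings.
2^1.02 ≈ 2.03; 132 × 2.03 ≈ 270.

≈ 270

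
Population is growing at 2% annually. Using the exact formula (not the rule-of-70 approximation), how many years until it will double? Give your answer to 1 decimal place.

35.0 years

t = ln(2) / ln(1 + 0.02) = 0.6931 / 0.019803 ≈ 35.00.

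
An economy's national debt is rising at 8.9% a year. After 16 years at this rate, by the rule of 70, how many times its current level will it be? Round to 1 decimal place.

around 4.1 times

Doubles every ≈ 7.87 years (70/8.9).
16 years is 2.03 doublings; 2^2.03 ≈ 4.1×.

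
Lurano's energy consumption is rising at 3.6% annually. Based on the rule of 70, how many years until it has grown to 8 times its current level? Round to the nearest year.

roughly 58 years

At 3.6% it doubles every 70/3.6 ≈ 19.44 years.
8 = 2^3, so 3 doublings → 58 years.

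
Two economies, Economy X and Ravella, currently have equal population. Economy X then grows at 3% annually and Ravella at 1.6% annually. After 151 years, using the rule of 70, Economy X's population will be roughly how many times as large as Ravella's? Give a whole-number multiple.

Economy X pulls ahead at 1.4 pp per year, so the ratio doubles every 70/1.4 ≈ 50.00 years.
In 151 years that's 3.02 doublings: 2^3.02 ≈ 8.

approximately 8 times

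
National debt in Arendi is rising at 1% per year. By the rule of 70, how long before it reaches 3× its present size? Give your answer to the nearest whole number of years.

approximately 111 years

Doubling time ≈ 70/1 = 70.00 years.
3× is log₂ 3 ≈ 1.58 doublings, so ≈ 1.58 × 70.00 = 111 years.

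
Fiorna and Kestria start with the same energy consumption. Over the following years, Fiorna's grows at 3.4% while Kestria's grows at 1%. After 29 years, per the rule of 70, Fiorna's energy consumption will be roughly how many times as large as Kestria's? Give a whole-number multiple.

Fiorna pulls ahead at 2.4 pp per year, so the ratio doubles every 70/2.4 ≈ 29.17 years.
In 29 years that's 0.99 doublings: 2^0.99 ≈ 2.

2 times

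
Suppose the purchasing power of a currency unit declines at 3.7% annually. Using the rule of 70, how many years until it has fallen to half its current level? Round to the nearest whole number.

19 years

The rule works in reverse for decay: 70/3.7 ≈ 18.92 years to halve.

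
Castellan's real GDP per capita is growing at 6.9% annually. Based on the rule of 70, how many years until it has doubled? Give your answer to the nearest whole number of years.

roughly 10 years

At 6.9%, doubling takes about 70/6.9 = 10.14 years.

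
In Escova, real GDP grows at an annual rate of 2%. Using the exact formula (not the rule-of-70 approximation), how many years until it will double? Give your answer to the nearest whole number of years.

t = ln(2) / ln(1 + 0.02) = 0.6931 / 0.019803 ≈ 35.00.
≈ 35 years.

35 years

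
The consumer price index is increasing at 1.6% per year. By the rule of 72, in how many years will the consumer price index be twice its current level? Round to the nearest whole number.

45 years

Doubling time ≈ 72 / 1.6 = 45.00 years.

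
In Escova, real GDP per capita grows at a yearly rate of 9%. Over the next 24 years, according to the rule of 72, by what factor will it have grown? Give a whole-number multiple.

≈ 8 times

Doubling time ≈ 72/9 = 8.00 years.
24/8.00 ≈ 3 doublings, so about 2^3 = 8×.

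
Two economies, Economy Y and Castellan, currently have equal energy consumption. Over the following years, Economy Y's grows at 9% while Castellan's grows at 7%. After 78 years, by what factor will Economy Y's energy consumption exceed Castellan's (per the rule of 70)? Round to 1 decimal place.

≈ 4.7 times

Economy Y pulls ahead at 2 pp per year, so the ratio doubles every 70/2 ≈ 35.00 years.
In 78 years that's 2.23 doublings: 2^2.23 ≈ 4.7.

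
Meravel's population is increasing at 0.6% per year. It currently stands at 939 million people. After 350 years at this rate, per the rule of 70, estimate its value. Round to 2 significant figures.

≈ 7500 million people

It doubles every 70/0.6 ≈ 116.67 years, so 350 years is 3.00 doublings.
2^3.00 ≈ 8.00; 939 × 8.00 ≈ 7500 million people.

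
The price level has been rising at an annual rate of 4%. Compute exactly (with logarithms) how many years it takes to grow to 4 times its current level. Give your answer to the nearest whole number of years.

35 years

t = ln(4) / ln(1 + 0.04) = 1.3863 / 0.039221 ≈ 35.35.
≈ 35 years.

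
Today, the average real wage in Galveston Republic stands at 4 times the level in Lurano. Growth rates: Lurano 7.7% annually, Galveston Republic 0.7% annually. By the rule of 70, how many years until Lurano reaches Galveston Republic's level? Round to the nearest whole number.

20 years

What matters is the difference: 7 pp.
Rule of 70 on the gap: the ratio halves every 70/7 ≈ 10.00 years.
A 4 times gap closes after 2 halvings: 2 × 10.00 ≈ 20 years.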